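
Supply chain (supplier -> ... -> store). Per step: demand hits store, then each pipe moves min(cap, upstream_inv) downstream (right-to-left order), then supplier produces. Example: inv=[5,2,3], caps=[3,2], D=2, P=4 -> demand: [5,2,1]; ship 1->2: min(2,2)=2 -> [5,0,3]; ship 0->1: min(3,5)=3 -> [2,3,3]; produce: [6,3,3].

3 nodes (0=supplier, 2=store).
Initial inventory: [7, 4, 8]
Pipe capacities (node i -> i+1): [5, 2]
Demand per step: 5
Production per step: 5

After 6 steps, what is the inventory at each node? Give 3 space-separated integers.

Step 1: demand=5,sold=5 ship[1->2]=2 ship[0->1]=5 prod=5 -> inv=[7 7 5]
Step 2: demand=5,sold=5 ship[1->2]=2 ship[0->1]=5 prod=5 -> inv=[7 10 2]
Step 3: demand=5,sold=2 ship[1->2]=2 ship[0->1]=5 prod=5 -> inv=[7 13 2]
Step 4: demand=5,sold=2 ship[1->2]=2 ship[0->1]=5 prod=5 -> inv=[7 16 2]
Step 5: demand=5,sold=2 ship[1->2]=2 ship[0->1]=5 prod=5 -> inv=[7 19 2]
Step 6: demand=5,sold=2 ship[1->2]=2 ship[0->1]=5 prod=5 -> inv=[7 22 2]

7 22 2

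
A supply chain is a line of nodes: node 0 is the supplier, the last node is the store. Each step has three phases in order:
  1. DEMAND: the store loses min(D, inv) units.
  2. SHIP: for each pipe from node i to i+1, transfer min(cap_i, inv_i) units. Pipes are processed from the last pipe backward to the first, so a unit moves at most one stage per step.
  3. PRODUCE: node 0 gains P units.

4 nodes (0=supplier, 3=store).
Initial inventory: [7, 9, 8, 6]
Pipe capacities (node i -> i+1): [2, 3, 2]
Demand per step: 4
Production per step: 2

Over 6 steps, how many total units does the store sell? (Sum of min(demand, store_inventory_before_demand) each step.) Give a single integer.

Answer: 16

Derivation:
Step 1: sold=4 (running total=4) -> [7 8 9 4]
Step 2: sold=4 (running total=8) -> [7 7 10 2]
Step 3: sold=2 (running total=10) -> [7 6 11 2]
Step 4: sold=2 (running total=12) -> [7 5 12 2]
Step 5: sold=2 (running total=14) -> [7 4 13 2]
Step 6: sold=2 (running total=16) -> [7 3 14 2]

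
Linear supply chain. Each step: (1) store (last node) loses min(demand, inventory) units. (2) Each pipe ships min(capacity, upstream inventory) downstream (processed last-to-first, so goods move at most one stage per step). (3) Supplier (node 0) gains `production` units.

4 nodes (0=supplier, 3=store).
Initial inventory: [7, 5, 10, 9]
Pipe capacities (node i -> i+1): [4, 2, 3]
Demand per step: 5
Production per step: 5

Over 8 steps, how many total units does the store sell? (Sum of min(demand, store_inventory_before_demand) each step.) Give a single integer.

Answer: 30

Derivation:
Step 1: sold=5 (running total=5) -> [8 7 9 7]
Step 2: sold=5 (running total=10) -> [9 9 8 5]
Step 3: sold=5 (running total=15) -> [10 11 7 3]
Step 4: sold=3 (running total=18) -> [11 13 6 3]
Step 5: sold=3 (running total=21) -> [12 15 5 3]
Step 6: sold=3 (running total=24) -> [13 17 4 3]
Step 7: sold=3 (running total=27) -> [14 19 3 3]
Step 8: sold=3 (running total=30) -> [15 21 2 3]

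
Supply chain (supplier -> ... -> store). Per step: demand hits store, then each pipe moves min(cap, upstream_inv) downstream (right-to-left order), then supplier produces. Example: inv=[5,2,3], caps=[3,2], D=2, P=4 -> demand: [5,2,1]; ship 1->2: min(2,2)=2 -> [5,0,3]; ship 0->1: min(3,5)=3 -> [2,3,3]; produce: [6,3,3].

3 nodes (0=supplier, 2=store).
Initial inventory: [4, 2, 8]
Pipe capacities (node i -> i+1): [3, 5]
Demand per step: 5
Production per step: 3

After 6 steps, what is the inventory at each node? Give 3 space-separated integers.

Step 1: demand=5,sold=5 ship[1->2]=2 ship[0->1]=3 prod=3 -> inv=[4 3 5]
Step 2: demand=5,sold=5 ship[1->2]=3 ship[0->1]=3 prod=3 -> inv=[4 3 3]
Step 3: demand=5,sold=3 ship[1->2]=3 ship[0->1]=3 prod=3 -> inv=[4 3 3]
Step 4: demand=5,sold=3 ship[1->2]=3 ship[0->1]=3 prod=3 -> inv=[4 3 3]
Step 5: demand=5,sold=3 ship[1->2]=3 ship[0->1]=3 prod=3 -> inv=[4 3 3]
Step 6: demand=5,sold=3 ship[1->2]=3 ship[0->1]=3 prod=3 -> inv=[4 3 3]

4 3 3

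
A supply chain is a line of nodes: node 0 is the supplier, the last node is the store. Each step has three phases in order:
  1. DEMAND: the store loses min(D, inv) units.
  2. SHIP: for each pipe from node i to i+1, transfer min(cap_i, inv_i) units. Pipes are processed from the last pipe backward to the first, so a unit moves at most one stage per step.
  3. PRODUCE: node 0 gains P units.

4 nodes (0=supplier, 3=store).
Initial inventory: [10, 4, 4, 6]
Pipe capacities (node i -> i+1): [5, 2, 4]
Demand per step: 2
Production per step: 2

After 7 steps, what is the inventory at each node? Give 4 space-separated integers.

Step 1: demand=2,sold=2 ship[2->3]=4 ship[1->2]=2 ship[0->1]=5 prod=2 -> inv=[7 7 2 8]
Step 2: demand=2,sold=2 ship[2->3]=2 ship[1->2]=2 ship[0->1]=5 prod=2 -> inv=[4 10 2 8]
Step 3: demand=2,sold=2 ship[2->3]=2 ship[1->2]=2 ship[0->1]=4 prod=2 -> inv=[2 12 2 8]
Step 4: demand=2,sold=2 ship[2->3]=2 ship[1->2]=2 ship[0->1]=2 prod=2 -> inv=[2 12 2 8]
Step 5: demand=2,sold=2 ship[2->3]=2 ship[1->2]=2 ship[0->1]=2 prod=2 -> inv=[2 12 2 8]
Step 6: demand=2,sold=2 ship[2->3]=2 ship[1->2]=2 ship[0->1]=2 prod=2 -> inv=[2 12 2 8]
Step 7: demand=2,sold=2 ship[2->3]=2 ship[1->2]=2 ship[0->1]=2 prod=2 -> inv=[2 12 2 8]

2 12 2 8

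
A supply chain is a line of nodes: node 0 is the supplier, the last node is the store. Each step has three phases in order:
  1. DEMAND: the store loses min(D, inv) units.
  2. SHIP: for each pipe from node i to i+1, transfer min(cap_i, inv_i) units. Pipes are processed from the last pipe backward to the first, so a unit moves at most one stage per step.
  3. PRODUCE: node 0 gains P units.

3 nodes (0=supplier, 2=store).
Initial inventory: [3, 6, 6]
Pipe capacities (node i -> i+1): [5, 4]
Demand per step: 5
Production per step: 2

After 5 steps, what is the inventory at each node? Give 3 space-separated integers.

Step 1: demand=5,sold=5 ship[1->2]=4 ship[0->1]=3 prod=2 -> inv=[2 5 5]
Step 2: demand=5,sold=5 ship[1->2]=4 ship[0->1]=2 prod=2 -> inv=[2 3 4]
Step 3: demand=5,sold=4 ship[1->2]=3 ship[0->1]=2 prod=2 -> inv=[2 2 3]
Step 4: demand=5,sold=3 ship[1->2]=2 ship[0->1]=2 prod=2 -> inv=[2 2 2]
Step 5: demand=5,sold=2 ship[1->2]=2 ship[0->1]=2 prod=2 -> inv=[2 2 2]

2 2 2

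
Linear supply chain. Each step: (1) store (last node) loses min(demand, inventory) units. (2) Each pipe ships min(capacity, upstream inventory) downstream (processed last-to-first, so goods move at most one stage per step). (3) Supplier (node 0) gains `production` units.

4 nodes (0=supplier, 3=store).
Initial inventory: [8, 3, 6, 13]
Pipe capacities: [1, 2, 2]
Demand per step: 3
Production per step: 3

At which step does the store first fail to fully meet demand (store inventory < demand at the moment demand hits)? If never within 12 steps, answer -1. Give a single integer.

Step 1: demand=3,sold=3 ship[2->3]=2 ship[1->2]=2 ship[0->1]=1 prod=3 -> [10 2 6 12]
Step 2: demand=3,sold=3 ship[2->3]=2 ship[1->2]=2 ship[0->1]=1 prod=3 -> [12 1 6 11]
Step 3: demand=3,sold=3 ship[2->3]=2 ship[1->2]=1 ship[0->1]=1 prod=3 -> [14 1 5 10]
Step 4: demand=3,sold=3 ship[2->3]=2 ship[1->2]=1 ship[0->1]=1 prod=3 -> [16 1 4 9]
Step 5: demand=3,sold=3 ship[2->3]=2 ship[1->2]=1 ship[0->1]=1 prod=3 -> [18 1 3 8]
Step 6: demand=3,sold=3 ship[2->3]=2 ship[1->2]=1 ship[0->1]=1 prod=3 -> [20 1 2 7]
Step 7: demand=3,sold=3 ship[2->3]=2 ship[1->2]=1 ship[0->1]=1 prod=3 -> [22 1 1 6]
Step 8: demand=3,sold=3 ship[2->3]=1 ship[1->2]=1 ship[0->1]=1 prod=3 -> [24 1 1 4]
Step 9: demand=3,sold=3 ship[2->3]=1 ship[1->2]=1 ship[0->1]=1 prod=3 -> [26 1 1 2]
Step 10: demand=3,sold=2 ship[2->3]=1 ship[1->2]=1 ship[0->1]=1 prod=3 -> [28 1 1 1]
Step 11: demand=3,sold=1 ship[2->3]=1 ship[1->2]=1 ship[0->1]=1 prod=3 -> [30 1 1 1]
Step 12: demand=3,sold=1 ship[2->3]=1 ship[1->2]=1 ship[0->1]=1 prod=3 -> [32 1 1 1]
First stockout at step 10

10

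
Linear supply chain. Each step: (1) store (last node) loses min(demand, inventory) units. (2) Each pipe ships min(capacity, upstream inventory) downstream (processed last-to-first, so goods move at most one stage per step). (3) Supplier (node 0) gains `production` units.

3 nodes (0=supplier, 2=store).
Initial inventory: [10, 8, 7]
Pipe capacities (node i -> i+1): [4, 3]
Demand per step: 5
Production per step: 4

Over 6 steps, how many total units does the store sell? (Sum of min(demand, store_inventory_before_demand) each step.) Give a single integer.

Answer: 22

Derivation:
Step 1: sold=5 (running total=5) -> [10 9 5]
Step 2: sold=5 (running total=10) -> [10 10 3]
Step 3: sold=3 (running total=13) -> [10 11 3]
Step 4: sold=3 (running total=16) -> [10 12 3]
Step 5: sold=3 (running total=19) -> [10 13 3]
Step 6: sold=3 (running total=22) -> [10 14 3]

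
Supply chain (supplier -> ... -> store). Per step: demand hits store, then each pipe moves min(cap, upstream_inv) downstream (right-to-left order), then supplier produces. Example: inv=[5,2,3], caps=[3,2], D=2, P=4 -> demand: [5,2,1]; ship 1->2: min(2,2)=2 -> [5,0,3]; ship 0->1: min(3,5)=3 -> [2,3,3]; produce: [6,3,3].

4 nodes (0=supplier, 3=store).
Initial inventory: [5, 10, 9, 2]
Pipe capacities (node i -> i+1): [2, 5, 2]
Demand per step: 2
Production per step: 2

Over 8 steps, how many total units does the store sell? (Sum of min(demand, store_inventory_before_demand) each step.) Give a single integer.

Answer: 16

Derivation:
Step 1: sold=2 (running total=2) -> [5 7 12 2]
Step 2: sold=2 (running total=4) -> [5 4 15 2]
Step 3: sold=2 (running total=6) -> [5 2 17 2]
Step 4: sold=2 (running total=8) -> [5 2 17 2]
Step 5: sold=2 (running total=10) -> [5 2 17 2]
Step 6: sold=2 (running total=12) -> [5 2 17 2]
Step 7: sold=2 (running total=14) -> [5 2 17 2]
Step 8: sold=2 (running total=16) -> [5 2 17 2]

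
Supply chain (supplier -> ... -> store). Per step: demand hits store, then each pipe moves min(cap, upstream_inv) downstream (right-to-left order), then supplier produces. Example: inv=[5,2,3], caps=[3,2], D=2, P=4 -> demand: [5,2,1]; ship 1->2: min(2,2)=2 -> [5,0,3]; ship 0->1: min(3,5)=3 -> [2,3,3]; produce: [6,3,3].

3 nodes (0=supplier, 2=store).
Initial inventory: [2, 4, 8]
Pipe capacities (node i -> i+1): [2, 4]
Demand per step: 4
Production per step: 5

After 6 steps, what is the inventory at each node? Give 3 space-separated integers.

Step 1: demand=4,sold=4 ship[1->2]=4 ship[0->1]=2 prod=5 -> inv=[5 2 8]
Step 2: demand=4,sold=4 ship[1->2]=2 ship[0->1]=2 prod=5 -> inv=[8 2 6]
Step 3: demand=4,sold=4 ship[1->2]=2 ship[0->1]=2 prod=5 -> inv=[11 2 4]
Step 4: demand=4,sold=4 ship[1->2]=2 ship[0->1]=2 prod=5 -> inv=[14 2 2]
Step 5: demand=4,sold=2 ship[1->2]=2 ship[0->1]=2 prod=5 -> inv=[17 2 2]
Step 6: demand=4,sold=2 ship[1->2]=2 ship[0->1]=2 prod=5 -> inv=[20 2 2]

20 2 2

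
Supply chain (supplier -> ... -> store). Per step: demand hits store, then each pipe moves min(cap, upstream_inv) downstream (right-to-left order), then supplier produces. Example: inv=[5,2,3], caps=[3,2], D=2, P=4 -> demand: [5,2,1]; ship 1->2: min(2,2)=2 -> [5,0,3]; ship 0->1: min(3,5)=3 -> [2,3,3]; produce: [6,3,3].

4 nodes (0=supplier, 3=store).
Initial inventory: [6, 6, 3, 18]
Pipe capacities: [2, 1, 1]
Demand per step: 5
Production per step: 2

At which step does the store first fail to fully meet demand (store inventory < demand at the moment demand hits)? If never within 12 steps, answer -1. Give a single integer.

Step 1: demand=5,sold=5 ship[2->3]=1 ship[1->2]=1 ship[0->1]=2 prod=2 -> [6 7 3 14]
Step 2: demand=5,sold=5 ship[2->3]=1 ship[1->2]=1 ship[0->1]=2 prod=2 -> [6 8 3 10]
Step 3: demand=5,sold=5 ship[2->3]=1 ship[1->2]=1 ship[0->1]=2 prod=2 -> [6 9 3 6]
Step 4: demand=5,sold=5 ship[2->3]=1 ship[1->2]=1 ship[0->1]=2 prod=2 -> [6 10 3 2]
Step 5: demand=5,sold=2 ship[2->3]=1 ship[1->2]=1 ship[0->1]=2 prod=2 -> [6 11 3 1]
Step 6: demand=5,sold=1 ship[2->3]=1 ship[1->2]=1 ship[0->1]=2 prod=2 -> [6 12 3 1]
Step 7: demand=5,sold=1 ship[2->3]=1 ship[1->2]=1 ship[0->1]=2 prod=2 -> [6 13 3 1]
Step 8: demand=5,sold=1 ship[2->3]=1 ship[1->2]=1 ship[0->1]=2 prod=2 -> [6 14 3 1]
Step 9: demand=5,sold=1 ship[2->3]=1 ship[1->2]=1 ship[0->1]=2 prod=2 -> [6 15 3 1]
Step 10: demand=5,sold=1 ship[2->3]=1 ship[1->2]=1 ship[0->1]=2 prod=2 -> [6 16 3 1]
Step 11: demand=5,sold=1 ship[2->3]=1 ship[1->2]=1 ship[0->1]=2 prod=2 -> [6 17 3 1]
Step 12: demand=5,sold=1 ship[2->3]=1 ship[1->2]=1 ship[0->1]=2 prod=2 -> [6 18 3 1]
First stockout at step 5

5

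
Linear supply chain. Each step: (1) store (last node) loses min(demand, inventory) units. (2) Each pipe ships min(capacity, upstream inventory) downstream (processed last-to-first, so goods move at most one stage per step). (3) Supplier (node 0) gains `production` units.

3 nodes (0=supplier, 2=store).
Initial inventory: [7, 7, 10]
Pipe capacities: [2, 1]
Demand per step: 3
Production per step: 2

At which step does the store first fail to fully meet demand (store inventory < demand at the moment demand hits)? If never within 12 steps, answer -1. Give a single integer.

Step 1: demand=3,sold=3 ship[1->2]=1 ship[0->1]=2 prod=2 -> [7 8 8]
Step 2: demand=3,sold=3 ship[1->2]=1 ship[0->1]=2 prod=2 -> [7 9 6]
Step 3: demand=3,sold=3 ship[1->2]=1 ship[0->1]=2 prod=2 -> [7 10 4]
Step 4: demand=3,sold=3 ship[1->2]=1 ship[0->1]=2 prod=2 -> [7 11 2]
Step 5: demand=3,sold=2 ship[1->2]=1 ship[0->1]=2 prod=2 -> [7 12 1]
Step 6: demand=3,sold=1 ship[1->2]=1 ship[0->1]=2 prod=2 -> [7 13 1]
Step 7: demand=3,sold=1 ship[1->2]=1 ship[0->1]=2 prod=2 -> [7 14 1]
Step 8: demand=3,sold=1 ship[1->2]=1 ship[0->1]=2 prod=2 -> [7 15 1]
Step 9: demand=3,sold=1 ship[1->2]=1 ship[0->1]=2 prod=2 -> [7 16 1]
Step 10: demand=3,sold=1 ship[1->2]=1 ship[0->1]=2 prod=2 -> [7 17 1]
Step 11: demand=3,sold=1 ship[1->2]=1 ship[0->1]=2 prod=2 -> [7 18 1]
Step 12: demand=3,sold=1 ship[1->2]=1 ship[0->1]=2 prod=2 -> [7 19 1]
First stockout at step 5

5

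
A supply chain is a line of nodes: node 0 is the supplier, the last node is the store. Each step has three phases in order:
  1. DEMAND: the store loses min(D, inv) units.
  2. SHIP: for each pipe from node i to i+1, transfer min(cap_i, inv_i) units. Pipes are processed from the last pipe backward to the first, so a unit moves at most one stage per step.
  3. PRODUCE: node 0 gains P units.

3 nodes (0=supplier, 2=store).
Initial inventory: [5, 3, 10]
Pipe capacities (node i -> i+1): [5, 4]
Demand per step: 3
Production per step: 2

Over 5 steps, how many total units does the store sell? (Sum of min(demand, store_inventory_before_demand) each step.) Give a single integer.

Step 1: sold=3 (running total=3) -> [2 5 10]
Step 2: sold=3 (running total=6) -> [2 3 11]
Step 3: sold=3 (running total=9) -> [2 2 11]
Step 4: sold=3 (running total=12) -> [2 2 10]
Step 5: sold=3 (running total=15) -> [2 2 9]

Answer: 15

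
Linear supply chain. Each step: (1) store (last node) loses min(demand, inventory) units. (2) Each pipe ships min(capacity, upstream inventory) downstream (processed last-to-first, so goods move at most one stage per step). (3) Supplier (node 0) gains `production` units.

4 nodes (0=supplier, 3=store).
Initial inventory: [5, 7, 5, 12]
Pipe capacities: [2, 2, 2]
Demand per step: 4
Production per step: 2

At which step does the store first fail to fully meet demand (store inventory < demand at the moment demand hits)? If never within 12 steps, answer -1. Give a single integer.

Step 1: demand=4,sold=4 ship[2->3]=2 ship[1->2]=2 ship[0->1]=2 prod=2 -> [5 7 5 10]
Step 2: demand=4,sold=4 ship[2->3]=2 ship[1->2]=2 ship[0->1]=2 prod=2 -> [5 7 5 8]
Step 3: demand=4,sold=4 ship[2->3]=2 ship[1->2]=2 ship[0->1]=2 prod=2 -> [5 7 5 6]
Step 4: demand=4,sold=4 ship[2->3]=2 ship[1->2]=2 ship[0->1]=2 prod=2 -> [5 7 5 4]
Step 5: demand=4,sold=4 ship[2->3]=2 ship[1->2]=2 ship[0->1]=2 prod=2 -> [5 7 5 2]
Step 6: demand=4,sold=2 ship[2->3]=2 ship[1->2]=2 ship[0->1]=2 prod=2 -> [5 7 5 2]
Step 7: demand=4,sold=2 ship[2->3]=2 ship[1->2]=2 ship[0->1]=2 prod=2 -> [5 7 5 2]
Step 8: demand=4,sold=2 ship[2->3]=2 ship[1->2]=2 ship[0->1]=2 prod=2 -> [5 7 5 2]
Step 9: demand=4,sold=2 ship[2->3]=2 ship[1->2]=2 ship[0->1]=2 prod=2 -> [5 7 5 2]
Step 10: demand=4,sold=2 ship[2->3]=2 ship[1->2]=2 ship[0->1]=2 prod=2 -> [5 7 5 2]
Step 11: demand=4,sold=2 ship[2->3]=2 ship[1->2]=2 ship[0->1]=2 prod=2 -> [5 7 5 2]
Step 12: demand=4,sold=2 ship[2->3]=2 ship[1->2]=2 ship[0->1]=2 prod=2 -> [5 7 5 2]
First stockout at step 6

6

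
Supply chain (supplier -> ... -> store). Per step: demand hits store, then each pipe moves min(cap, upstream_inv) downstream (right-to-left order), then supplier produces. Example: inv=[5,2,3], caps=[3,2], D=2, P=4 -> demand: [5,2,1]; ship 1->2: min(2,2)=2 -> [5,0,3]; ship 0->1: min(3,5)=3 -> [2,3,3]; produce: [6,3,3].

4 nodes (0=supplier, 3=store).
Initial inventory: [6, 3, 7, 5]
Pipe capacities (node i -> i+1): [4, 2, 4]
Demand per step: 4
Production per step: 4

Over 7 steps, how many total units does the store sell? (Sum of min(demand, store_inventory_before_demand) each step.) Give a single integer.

Step 1: sold=4 (running total=4) -> [6 5 5 5]
Step 2: sold=4 (running total=8) -> [6 7 3 5]
Step 3: sold=4 (running total=12) -> [6 9 2 4]
Step 4: sold=4 (running total=16) -> [6 11 2 2]
Step 5: sold=2 (running total=18) -> [6 13 2 2]
Step 6: sold=2 (running total=20) -> [6 15 2 2]
Step 7: sold=2 (running total=22) -> [6 17 2 2]

Answer: 22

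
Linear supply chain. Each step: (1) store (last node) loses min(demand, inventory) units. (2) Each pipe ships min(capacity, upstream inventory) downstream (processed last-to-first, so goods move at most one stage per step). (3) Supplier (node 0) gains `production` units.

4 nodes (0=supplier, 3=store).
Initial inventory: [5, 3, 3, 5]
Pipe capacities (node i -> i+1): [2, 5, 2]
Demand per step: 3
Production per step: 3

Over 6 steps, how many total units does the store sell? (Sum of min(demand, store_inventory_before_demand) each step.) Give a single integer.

Step 1: sold=3 (running total=3) -> [6 2 4 4]
Step 2: sold=3 (running total=6) -> [7 2 4 3]
Step 3: sold=3 (running total=9) -> [8 2 4 2]
Step 4: sold=2 (running total=11) -> [9 2 4 2]
Step 5: sold=2 (running total=13) -> [10 2 4 2]
Step 6: sold=2 (running total=15) -> [11 2 4 2]

Answer: 15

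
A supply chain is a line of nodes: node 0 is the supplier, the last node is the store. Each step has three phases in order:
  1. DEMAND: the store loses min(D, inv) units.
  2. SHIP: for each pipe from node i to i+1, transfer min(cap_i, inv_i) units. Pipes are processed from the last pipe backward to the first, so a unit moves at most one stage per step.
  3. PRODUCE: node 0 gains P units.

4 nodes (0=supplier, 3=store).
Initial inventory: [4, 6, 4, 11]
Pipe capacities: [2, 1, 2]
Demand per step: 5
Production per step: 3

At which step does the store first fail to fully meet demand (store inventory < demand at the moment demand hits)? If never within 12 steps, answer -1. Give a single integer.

Step 1: demand=5,sold=5 ship[2->3]=2 ship[1->2]=1 ship[0->1]=2 prod=3 -> [5 7 3 8]
Step 2: demand=5,sold=5 ship[2->3]=2 ship[1->2]=1 ship[0->1]=2 prod=3 -> [6 8 2 5]
Step 3: demand=5,sold=5 ship[2->3]=2 ship[1->2]=1 ship[0->1]=2 prod=3 -> [7 9 1 2]
Step 4: demand=5,sold=2 ship[2->3]=1 ship[1->2]=1 ship[0->1]=2 prod=3 -> [8 10 1 1]
Step 5: demand=5,sold=1 ship[2->3]=1 ship[1->2]=1 ship[0->1]=2 prod=3 -> [9 11 1 1]
Step 6: demand=5,sold=1 ship[2->3]=1 ship[1->2]=1 ship[0->1]=2 prod=3 -> [10 12 1 1]
Step 7: demand=5,sold=1 ship[2->3]=1 ship[1->2]=1 ship[0->1]=2 prod=3 -> [11 13 1 1]
Step 8: demand=5,sold=1 ship[2->3]=1 ship[1->2]=1 ship[0->1]=2 prod=3 -> [12 14 1 1]
Step 9: demand=5,sold=1 ship[2->3]=1 ship[1->2]=1 ship[0->1]=2 prod=3 -> [13 15 1 1]
Step 10: demand=5,sold=1 ship[2->3]=1 ship[1->2]=1 ship[0->1]=2 prod=3 -> [14 16 1 1]
Step 11: demand=5,sold=1 ship[2->3]=1 ship[1->2]=1 ship[0->1]=2 prod=3 -> [15 17 1 1]
Step 12: demand=5,sold=1 ship[2->3]=1 ship[1->2]=1 ship[0->1]=2 prod=3 -> [16 18 1 1]
First stockout at step 4

4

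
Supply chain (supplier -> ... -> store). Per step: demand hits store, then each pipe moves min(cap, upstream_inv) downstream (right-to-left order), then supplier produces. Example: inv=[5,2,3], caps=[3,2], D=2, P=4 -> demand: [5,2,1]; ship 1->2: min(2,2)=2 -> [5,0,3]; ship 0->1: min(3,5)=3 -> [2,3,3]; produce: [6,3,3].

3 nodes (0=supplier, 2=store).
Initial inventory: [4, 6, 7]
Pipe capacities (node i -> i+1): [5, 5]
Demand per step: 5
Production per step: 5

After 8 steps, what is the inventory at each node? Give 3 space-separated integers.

Step 1: demand=5,sold=5 ship[1->2]=5 ship[0->1]=4 prod=5 -> inv=[5 5 7]
Step 2: demand=5,sold=5 ship[1->2]=5 ship[0->1]=5 prod=5 -> inv=[5 5 7]
Step 3: demand=5,sold=5 ship[1->2]=5 ship[0->1]=5 prod=5 -> inv=[5 5 7]
Step 4: demand=5,sold=5 ship[1->2]=5 ship[0->1]=5 prod=5 -> inv=[5 5 7]
Step 5: demand=5,sold=5 ship[1->2]=5 ship[0->1]=5 prod=5 -> inv=[5 5 7]
Step 6: demand=5,sold=5 ship[1->2]=5 ship[0->1]=5 prod=5 -> inv=[5 5 7]
Step 7: demand=5,sold=5 ship[1->2]=5 ship[0->1]=5 prod=5 -> inv=[5 5 7]
Step 8: demand=5,sold=5 ship[1->2]=5 ship[0->1]=5 prod=5 -> inv=[5 5 7]

5 5 7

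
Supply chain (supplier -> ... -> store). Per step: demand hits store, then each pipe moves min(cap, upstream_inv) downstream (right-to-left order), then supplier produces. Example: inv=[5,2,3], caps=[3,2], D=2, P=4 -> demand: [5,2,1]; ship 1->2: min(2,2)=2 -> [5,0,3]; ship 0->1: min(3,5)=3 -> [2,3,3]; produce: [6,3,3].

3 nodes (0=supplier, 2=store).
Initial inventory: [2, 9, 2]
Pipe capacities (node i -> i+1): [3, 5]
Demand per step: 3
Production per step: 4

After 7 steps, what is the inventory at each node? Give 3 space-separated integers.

Step 1: demand=3,sold=2 ship[1->2]=5 ship[0->1]=2 prod=4 -> inv=[4 6 5]
Step 2: demand=3,sold=3 ship[1->2]=5 ship[0->1]=3 prod=4 -> inv=[5 4 7]
Step 3: demand=3,sold=3 ship[1->2]=4 ship[0->1]=3 prod=4 -> inv=[6 3 8]
Step 4: demand=3,sold=3 ship[1->2]=3 ship[0->1]=3 prod=4 -> inv=[7 3 8]
Step 5: demand=3,sold=3 ship[1->2]=3 ship[0->1]=3 prod=4 -> inv=[8 3 8]
Step 6: demand=3,sold=3 ship[1->2]=3 ship[0->1]=3 prod=4 -> inv=[9 3 8]
Step 7: demand=3,sold=3 ship[1->2]=3 ship[0->1]=3 prod=4 -> inv=[10 3 8]

10 3 8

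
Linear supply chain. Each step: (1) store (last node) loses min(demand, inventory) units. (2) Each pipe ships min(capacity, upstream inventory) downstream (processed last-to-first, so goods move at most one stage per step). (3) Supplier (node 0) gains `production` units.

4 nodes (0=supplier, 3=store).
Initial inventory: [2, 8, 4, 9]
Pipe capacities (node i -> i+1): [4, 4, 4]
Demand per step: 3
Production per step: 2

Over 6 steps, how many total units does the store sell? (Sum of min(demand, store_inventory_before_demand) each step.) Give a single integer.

Answer: 18

Derivation:
Step 1: sold=3 (running total=3) -> [2 6 4 10]
Step 2: sold=3 (running total=6) -> [2 4 4 11]
Step 3: sold=3 (running total=9) -> [2 2 4 12]
Step 4: sold=3 (running total=12) -> [2 2 2 13]
Step 5: sold=3 (running total=15) -> [2 2 2 12]
Step 6: sold=3 (running total=18) -> [2 2 2 11]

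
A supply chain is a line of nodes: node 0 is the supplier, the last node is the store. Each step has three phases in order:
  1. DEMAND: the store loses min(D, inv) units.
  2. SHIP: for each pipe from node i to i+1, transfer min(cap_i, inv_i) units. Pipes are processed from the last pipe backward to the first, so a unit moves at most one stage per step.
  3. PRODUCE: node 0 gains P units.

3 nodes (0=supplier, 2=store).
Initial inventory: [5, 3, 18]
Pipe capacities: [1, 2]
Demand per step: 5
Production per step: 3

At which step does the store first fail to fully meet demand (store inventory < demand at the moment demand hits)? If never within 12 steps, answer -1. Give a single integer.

Step 1: demand=5,sold=5 ship[1->2]=2 ship[0->1]=1 prod=3 -> [7 2 15]
Step 2: demand=5,sold=5 ship[1->2]=2 ship[0->1]=1 prod=3 -> [9 1 12]
Step 3: demand=5,sold=5 ship[1->2]=1 ship[0->1]=1 prod=3 -> [11 1 8]
Step 4: demand=5,sold=5 ship[1->2]=1 ship[0->1]=1 prod=3 -> [13 1 4]
Step 5: demand=5,sold=4 ship[1->2]=1 ship[0->1]=1 prod=3 -> [15 1 1]
Step 6: demand=5,sold=1 ship[1->2]=1 ship[0->1]=1 prod=3 -> [17 1 1]
Step 7: demand=5,sold=1 ship[1->2]=1 ship[0->1]=1 prod=3 -> [19 1 1]
Step 8: demand=5,sold=1 ship[1->2]=1 ship[0->1]=1 prod=3 -> [21 1 1]
Step 9: demand=5,sold=1 ship[1->2]=1 ship[0->1]=1 prod=3 -> [23 1 1]
Step 10: demand=5,sold=1 ship[1->2]=1 ship[0->1]=1 prod=3 -> [25 1 1]
Step 11: demand=5,sold=1 ship[1->2]=1 ship[0->1]=1 prod=3 -> [27 1 1]
Step 12: demand=5,sold=1 ship[1->2]=1 ship[0->1]=1 prod=3 -> [29 1 1]
First stockout at step 5

5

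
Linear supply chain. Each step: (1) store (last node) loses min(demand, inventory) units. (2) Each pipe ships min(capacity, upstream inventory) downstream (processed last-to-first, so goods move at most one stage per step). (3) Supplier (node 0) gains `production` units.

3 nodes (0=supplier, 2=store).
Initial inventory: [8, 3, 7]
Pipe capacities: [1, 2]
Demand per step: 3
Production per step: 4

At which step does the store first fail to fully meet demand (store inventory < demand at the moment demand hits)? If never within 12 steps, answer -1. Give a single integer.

Step 1: demand=3,sold=3 ship[1->2]=2 ship[0->1]=1 prod=4 -> [11 2 6]
Step 2: demand=3,sold=3 ship[1->2]=2 ship[0->1]=1 prod=4 -> [14 1 5]
Step 3: demand=3,sold=3 ship[1->2]=1 ship[0->1]=1 prod=4 -> [17 1 3]
Step 4: demand=3,sold=3 ship[1->2]=1 ship[0->1]=1 prod=4 -> [20 1 1]
Step 5: demand=3,sold=1 ship[1->2]=1 ship[0->1]=1 prod=4 -> [23 1 1]
Step 6: demand=3,sold=1 ship[1->2]=1 ship[0->1]=1 prod=4 -> [26 1 1]
Step 7: demand=3,sold=1 ship[1->2]=1 ship[0->1]=1 prod=4 -> [29 1 1]
Step 8: demand=3,sold=1 ship[1->2]=1 ship[0->1]=1 prod=4 -> [32 1 1]
Step 9: demand=3,sold=1 ship[1->2]=1 ship[0->1]=1 prod=4 -> [35 1 1]
Step 10: demand=3,sold=1 ship[1->2]=1 ship[0->1]=1 prod=4 -> [38 1 1]
Step 11: demand=3,sold=1 ship[1->2]=1 ship[0->1]=1 prod=4 -> [41 1 1]
Step 12: demand=3,sold=1 ship[1->2]=1 ship[0->1]=1 prod=4 -> [44 1 1]
First stockout at step 5

5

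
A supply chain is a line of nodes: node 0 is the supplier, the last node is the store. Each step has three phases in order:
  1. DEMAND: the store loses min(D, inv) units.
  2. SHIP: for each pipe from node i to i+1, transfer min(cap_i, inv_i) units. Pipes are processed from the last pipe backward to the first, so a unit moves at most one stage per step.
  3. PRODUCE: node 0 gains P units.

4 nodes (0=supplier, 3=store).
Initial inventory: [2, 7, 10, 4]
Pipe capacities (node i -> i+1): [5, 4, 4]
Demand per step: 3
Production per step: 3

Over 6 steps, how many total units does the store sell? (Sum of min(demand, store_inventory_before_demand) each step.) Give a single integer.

Step 1: sold=3 (running total=3) -> [3 5 10 5]
Step 2: sold=3 (running total=6) -> [3 4 10 6]
Step 3: sold=3 (running total=9) -> [3 3 10 7]
Step 4: sold=3 (running total=12) -> [3 3 9 8]
Step 5: sold=3 (running total=15) -> [3 3 8 9]
Step 6: sold=3 (running total=18) -> [3 3 7 10]

Answer: 18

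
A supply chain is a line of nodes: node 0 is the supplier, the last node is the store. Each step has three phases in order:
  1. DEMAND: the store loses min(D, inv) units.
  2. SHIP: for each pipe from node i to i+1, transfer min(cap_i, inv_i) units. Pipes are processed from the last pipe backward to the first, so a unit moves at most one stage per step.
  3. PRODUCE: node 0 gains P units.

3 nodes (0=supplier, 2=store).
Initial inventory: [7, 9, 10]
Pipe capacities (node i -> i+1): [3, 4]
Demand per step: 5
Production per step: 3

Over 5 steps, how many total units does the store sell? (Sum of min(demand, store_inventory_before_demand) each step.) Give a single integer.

Answer: 25

Derivation:
Step 1: sold=5 (running total=5) -> [7 8 9]
Step 2: sold=5 (running total=10) -> [7 7 8]
Step 3: sold=5 (running total=15) -> [7 6 7]
Step 4: sold=5 (running total=20) -> [7 5 6]
Step 5: sold=5 (running total=25) -> [7 4 5]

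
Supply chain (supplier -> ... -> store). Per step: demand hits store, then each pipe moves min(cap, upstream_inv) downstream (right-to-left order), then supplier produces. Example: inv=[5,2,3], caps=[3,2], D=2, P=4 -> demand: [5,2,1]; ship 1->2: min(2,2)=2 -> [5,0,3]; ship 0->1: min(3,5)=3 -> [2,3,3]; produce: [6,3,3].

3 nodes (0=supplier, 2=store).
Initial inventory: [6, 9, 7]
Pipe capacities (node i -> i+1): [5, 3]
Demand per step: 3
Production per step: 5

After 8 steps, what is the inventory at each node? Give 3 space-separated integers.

Step 1: demand=3,sold=3 ship[1->2]=3 ship[0->1]=5 prod=5 -> inv=[6 11 7]
Step 2: demand=3,sold=3 ship[1->2]=3 ship[0->1]=5 prod=5 -> inv=[6 13 7]
Step 3: demand=3,sold=3 ship[1->2]=3 ship[0->1]=5 prod=5 -> inv=[6 15 7]
Step 4: demand=3,sold=3 ship[1->2]=3 ship[0->1]=5 prod=5 -> inv=[6 17 7]
Step 5: demand=3,sold=3 ship[1->2]=3 ship[0->1]=5 prod=5 -> inv=[6 19 7]
Step 6: demand=3,sold=3 ship[1->2]=3 ship[0->1]=5 prod=5 -> inv=[6 21 7]
Step 7: demand=3,sold=3 ship[1->2]=3 ship[0->1]=5 prod=5 -> inv=[6 23 7]
Step 8: demand=3,sold=3 ship[1->2]=3 ship[0->1]=5 prod=5 -> inv=[6 25 7]

6 25 7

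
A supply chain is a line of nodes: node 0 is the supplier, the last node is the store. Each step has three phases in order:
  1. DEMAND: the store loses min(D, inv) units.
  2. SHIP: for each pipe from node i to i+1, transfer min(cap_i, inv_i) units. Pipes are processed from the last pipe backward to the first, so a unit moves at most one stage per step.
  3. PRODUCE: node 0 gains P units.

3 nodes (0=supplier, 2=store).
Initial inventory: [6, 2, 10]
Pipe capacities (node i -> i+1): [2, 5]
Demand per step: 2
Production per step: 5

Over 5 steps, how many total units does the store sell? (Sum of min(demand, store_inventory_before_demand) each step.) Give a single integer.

Answer: 10

Derivation:
Step 1: sold=2 (running total=2) -> [9 2 10]
Step 2: sold=2 (running total=4) -> [12 2 10]
Step 3: sold=2 (running total=6) -> [15 2 10]
Step 4: sold=2 (running total=8) -> [18 2 10]
Step 5: sold=2 (running total=10) -> [21 2 10]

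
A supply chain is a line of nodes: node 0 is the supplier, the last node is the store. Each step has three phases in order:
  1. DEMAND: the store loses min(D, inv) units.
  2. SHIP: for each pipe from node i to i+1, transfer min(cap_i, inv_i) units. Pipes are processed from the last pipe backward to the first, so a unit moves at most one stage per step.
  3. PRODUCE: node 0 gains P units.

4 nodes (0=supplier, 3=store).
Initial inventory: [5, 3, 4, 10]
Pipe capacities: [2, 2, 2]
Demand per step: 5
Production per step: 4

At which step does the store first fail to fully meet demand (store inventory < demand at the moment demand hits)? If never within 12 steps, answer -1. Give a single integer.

Step 1: demand=5,sold=5 ship[2->3]=2 ship[1->2]=2 ship[0->1]=2 prod=4 -> [7 3 4 7]
Step 2: demand=5,sold=5 ship[2->3]=2 ship[1->2]=2 ship[0->1]=2 prod=4 -> [9 3 4 4]
Step 3: demand=5,sold=4 ship[2->3]=2 ship[1->2]=2 ship[0->1]=2 prod=4 -> [11 3 4 2]
Step 4: demand=5,sold=2 ship[2->3]=2 ship[1->2]=2 ship[0->1]=2 prod=4 -> [13 3 4 2]
Step 5: demand=5,sold=2 ship[2->3]=2 ship[1->2]=2 ship[0->1]=2 prod=4 -> [15 3 4 2]
Step 6: demand=5,sold=2 ship[2->3]=2 ship[1->2]=2 ship[0->1]=2 prod=4 -> [17 3 4 2]
Step 7: demand=5,sold=2 ship[2->3]=2 ship[1->2]=2 ship[0->1]=2 prod=4 -> [19 3 4 2]
Step 8: demand=5,sold=2 ship[2->3]=2 ship[1->2]=2 ship[0->1]=2 prod=4 -> [21 3 4 2]
Step 9: demand=5,sold=2 ship[2->3]=2 ship[1->2]=2 ship[0->1]=2 prod=4 -> [23 3 4 2]
Step 10: demand=5,sold=2 ship[2->3]=2 ship[1->2]=2 ship[0->1]=2 prod=4 -> [25 3 4 2]
Step 11: demand=5,sold=2 ship[2->3]=2 ship[1->2]=2 ship[0->1]=2 prod=4 -> [27 3 4 2]
Step 12: demand=5,sold=2 ship[2->3]=2 ship[1->2]=2 ship[0->1]=2 prod=4 -> [29 3 4 2]
First stockout at step 3

3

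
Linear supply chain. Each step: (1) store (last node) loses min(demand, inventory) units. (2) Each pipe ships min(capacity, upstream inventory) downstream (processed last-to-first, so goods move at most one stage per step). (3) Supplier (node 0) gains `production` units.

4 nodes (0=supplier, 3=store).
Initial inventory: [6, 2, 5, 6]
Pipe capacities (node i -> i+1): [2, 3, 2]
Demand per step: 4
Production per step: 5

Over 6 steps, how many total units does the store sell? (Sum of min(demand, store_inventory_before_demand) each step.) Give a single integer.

Step 1: sold=4 (running total=4) -> [9 2 5 4]
Step 2: sold=4 (running total=8) -> [12 2 5 2]
Step 3: sold=2 (running total=10) -> [15 2 5 2]
Step 4: sold=2 (running total=12) -> [18 2 5 2]
Step 5: sold=2 (running total=14) -> [21 2 5 2]
Step 6: sold=2 (running total=16) -> [24 2 5 2]

Answer: 16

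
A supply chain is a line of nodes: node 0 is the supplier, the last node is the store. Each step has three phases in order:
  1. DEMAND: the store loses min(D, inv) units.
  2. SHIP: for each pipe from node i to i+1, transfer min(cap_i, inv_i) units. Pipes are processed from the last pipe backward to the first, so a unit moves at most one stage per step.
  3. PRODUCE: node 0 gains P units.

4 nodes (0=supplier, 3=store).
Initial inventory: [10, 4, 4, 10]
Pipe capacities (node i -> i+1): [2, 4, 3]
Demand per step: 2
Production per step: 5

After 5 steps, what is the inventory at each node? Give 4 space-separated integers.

Step 1: demand=2,sold=2 ship[2->3]=3 ship[1->2]=4 ship[0->1]=2 prod=5 -> inv=[13 2 5 11]
Step 2: demand=2,sold=2 ship[2->3]=3 ship[1->2]=2 ship[0->1]=2 prod=5 -> inv=[16 2 4 12]
Step 3: demand=2,sold=2 ship[2->3]=3 ship[1->2]=2 ship[0->1]=2 prod=5 -> inv=[19 2 3 13]
Step 4: demand=2,sold=2 ship[2->3]=3 ship[1->2]=2 ship[0->1]=2 prod=5 -> inv=[22 2 2 14]
Step 5: demand=2,sold=2 ship[2->3]=2 ship[1->2]=2 ship[0->1]=2 prod=5 -> inv=[25 2 2 14]

25 2 2 14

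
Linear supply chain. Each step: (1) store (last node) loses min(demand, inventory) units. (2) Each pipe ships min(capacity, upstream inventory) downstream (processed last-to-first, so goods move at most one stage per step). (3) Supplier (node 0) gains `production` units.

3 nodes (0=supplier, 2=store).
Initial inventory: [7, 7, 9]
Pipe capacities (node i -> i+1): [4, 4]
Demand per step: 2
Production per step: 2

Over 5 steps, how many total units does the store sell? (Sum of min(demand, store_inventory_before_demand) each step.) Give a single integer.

Answer: 10

Derivation:
Step 1: sold=2 (running total=2) -> [5 7 11]
Step 2: sold=2 (running total=4) -> [3 7 13]
Step 3: sold=2 (running total=6) -> [2 6 15]
Step 4: sold=2 (running total=8) -> [2 4 17]
Step 5: sold=2 (running total=10) -> [2 2 19]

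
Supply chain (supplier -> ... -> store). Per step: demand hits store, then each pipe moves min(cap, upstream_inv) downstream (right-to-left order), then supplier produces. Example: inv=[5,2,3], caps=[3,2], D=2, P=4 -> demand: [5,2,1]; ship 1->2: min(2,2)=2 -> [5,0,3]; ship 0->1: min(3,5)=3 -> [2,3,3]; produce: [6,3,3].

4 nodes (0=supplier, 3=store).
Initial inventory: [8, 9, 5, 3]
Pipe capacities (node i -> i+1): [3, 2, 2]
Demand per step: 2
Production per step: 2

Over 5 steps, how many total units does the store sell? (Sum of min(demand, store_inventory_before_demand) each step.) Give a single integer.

Answer: 10

Derivation:
Step 1: sold=2 (running total=2) -> [7 10 5 3]
Step 2: sold=2 (running total=4) -> [6 11 5 3]
Step 3: sold=2 (running total=6) -> [5 12 5 3]
Step 4: sold=2 (running total=8) -> [4 13 5 3]
Step 5: sold=2 (running total=10) -> [3 14 5 3]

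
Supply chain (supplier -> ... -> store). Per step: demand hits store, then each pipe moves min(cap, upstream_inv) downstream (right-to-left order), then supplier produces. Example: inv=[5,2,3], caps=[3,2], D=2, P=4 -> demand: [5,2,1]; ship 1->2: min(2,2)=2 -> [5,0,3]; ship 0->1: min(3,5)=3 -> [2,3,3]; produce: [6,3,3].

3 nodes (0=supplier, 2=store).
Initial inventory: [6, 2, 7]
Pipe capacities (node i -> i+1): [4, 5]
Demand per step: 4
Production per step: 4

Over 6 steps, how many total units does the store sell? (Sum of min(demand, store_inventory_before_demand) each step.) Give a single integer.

Step 1: sold=4 (running total=4) -> [6 4 5]
Step 2: sold=4 (running total=8) -> [6 4 5]
Step 3: sold=4 (running total=12) -> [6 4 5]
Step 4: sold=4 (running total=16) -> [6 4 5]
Step 5: sold=4 (running total=20) -> [6 4 5]
Step 6: sold=4 (running total=24) -> [6 4 5]

Answer: 24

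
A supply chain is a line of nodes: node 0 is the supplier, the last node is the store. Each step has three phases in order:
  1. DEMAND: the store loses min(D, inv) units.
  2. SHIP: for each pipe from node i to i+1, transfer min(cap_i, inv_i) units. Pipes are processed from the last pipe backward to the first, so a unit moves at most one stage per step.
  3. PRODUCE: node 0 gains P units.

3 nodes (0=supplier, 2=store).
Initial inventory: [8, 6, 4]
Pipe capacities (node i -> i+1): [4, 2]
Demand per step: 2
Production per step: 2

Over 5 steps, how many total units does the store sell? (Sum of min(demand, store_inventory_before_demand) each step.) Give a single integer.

Answer: 10

Derivation:
Step 1: sold=2 (running total=2) -> [6 8 4]
Step 2: sold=2 (running total=4) -> [4 10 4]
Step 3: sold=2 (running total=6) -> [2 12 4]
Step 4: sold=2 (running total=8) -> [2 12 4]
Step 5: sold=2 (running total=10) -> [2 12 4]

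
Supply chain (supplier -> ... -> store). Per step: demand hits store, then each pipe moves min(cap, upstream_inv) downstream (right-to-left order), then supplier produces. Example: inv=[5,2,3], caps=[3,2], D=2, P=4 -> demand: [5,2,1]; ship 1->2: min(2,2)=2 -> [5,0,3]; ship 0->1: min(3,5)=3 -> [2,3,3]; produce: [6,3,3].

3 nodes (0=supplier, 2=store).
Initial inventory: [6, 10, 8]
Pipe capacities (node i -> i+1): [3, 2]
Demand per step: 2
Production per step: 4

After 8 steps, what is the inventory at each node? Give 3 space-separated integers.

Step 1: demand=2,sold=2 ship[1->2]=2 ship[0->1]=3 prod=4 -> inv=[7 11 8]
Step 2: demand=2,sold=2 ship[1->2]=2 ship[0->1]=3 prod=4 -> inv=[8 12 8]
Step 3: demand=2,sold=2 ship[1->2]=2 ship[0->1]=3 prod=4 -> inv=[9 13 8]
Step 4: demand=2,sold=2 ship[1->2]=2 ship[0->1]=3 prod=4 -> inv=[10 14 8]
Step 5: demand=2,sold=2 ship[1->2]=2 ship[0->1]=3 prod=4 -> inv=[11 15 8]
Step 6: demand=2,sold=2 ship[1->2]=2 ship[0->1]=3 prod=4 -> inv=[12 16 8]
Step 7: demand=2,sold=2 ship[1->2]=2 ship[0->1]=3 prod=4 -> inv=[13 17 8]
Step 8: demand=2,sold=2 ship[1->2]=2 ship[0->1]=3 prod=4 -> inv=[14 18 8]

14 18 8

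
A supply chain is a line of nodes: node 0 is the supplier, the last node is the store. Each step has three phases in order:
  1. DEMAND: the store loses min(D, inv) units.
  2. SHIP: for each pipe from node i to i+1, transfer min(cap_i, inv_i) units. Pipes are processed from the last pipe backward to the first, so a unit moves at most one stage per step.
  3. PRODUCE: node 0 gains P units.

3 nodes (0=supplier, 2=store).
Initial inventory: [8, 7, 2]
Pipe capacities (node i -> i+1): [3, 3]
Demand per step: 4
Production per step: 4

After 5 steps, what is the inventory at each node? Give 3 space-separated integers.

Step 1: demand=4,sold=2 ship[1->2]=3 ship[0->1]=3 prod=4 -> inv=[9 7 3]
Step 2: demand=4,sold=3 ship[1->2]=3 ship[0->1]=3 prod=4 -> inv=[10 7 3]
Step 3: demand=4,sold=3 ship[1->2]=3 ship[0->1]=3 prod=4 -> inv=[11 7 3]
Step 4: demand=4,sold=3 ship[1->2]=3 ship[0->1]=3 prod=4 -> inv=[12 7 3]
Step 5: demand=4,sold=3 ship[1->2]=3 ship[0->1]=3 prod=4 -> inv=[13 7 3]

13 7 3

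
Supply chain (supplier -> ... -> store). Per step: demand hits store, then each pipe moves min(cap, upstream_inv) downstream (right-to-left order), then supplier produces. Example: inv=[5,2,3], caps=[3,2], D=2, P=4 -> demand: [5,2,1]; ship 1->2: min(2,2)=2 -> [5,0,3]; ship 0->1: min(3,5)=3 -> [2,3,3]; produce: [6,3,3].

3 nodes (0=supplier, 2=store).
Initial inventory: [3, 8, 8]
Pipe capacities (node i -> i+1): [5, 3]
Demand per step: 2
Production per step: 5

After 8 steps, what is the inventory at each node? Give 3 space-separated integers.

Step 1: demand=2,sold=2 ship[1->2]=3 ship[0->1]=3 prod=5 -> inv=[5 8 9]
Step 2: demand=2,sold=2 ship[1->2]=3 ship[0->1]=5 prod=5 -> inv=[5 10 10]
Step 3: demand=2,sold=2 ship[1->2]=3 ship[0->1]=5 prod=5 -> inv=[5 12 11]
Step 4: demand=2,sold=2 ship[1->2]=3 ship[0->1]=5 prod=5 -> inv=[5 14 12]
Step 5: demand=2,sold=2 ship[1->2]=3 ship[0->1]=5 prod=5 -> inv=[5 16 13]
Step 6: demand=2,sold=2 ship[1->2]=3 ship[0->1]=5 prod=5 -> inv=[5 18 14]
Step 7: demand=2,sold=2 ship[1->2]=3 ship[0->1]=5 prod=5 -> inv=[5 20 15]
Step 8: demand=2,sold=2 ship[1->2]=3 ship[0->1]=5 prod=5 -> inv=[5 22 16]

5 22 16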